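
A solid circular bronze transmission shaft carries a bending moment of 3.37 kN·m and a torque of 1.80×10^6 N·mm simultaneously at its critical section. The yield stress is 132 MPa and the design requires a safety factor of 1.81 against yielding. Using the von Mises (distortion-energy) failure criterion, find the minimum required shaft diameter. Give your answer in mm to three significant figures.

d = 80.3 mm

σ_allow = σ_y/n = 132/1.81 = 72.93 MPa.
For a solid shaft σ_b = 32M/(πd³) and τ = 16T/(πd³), so the von Mises stress is σ' = (16/πd³)·√(4M²+3T²).
√(4M²+3T²) = √(4×(3.370×10^6)² + 3×(1.800×10^6)²) = 7.426×10^6 N·mm.
d³ = 16×7.426×10^6/(π×72.93) = 518600 mm³.
d = 80.34 mm.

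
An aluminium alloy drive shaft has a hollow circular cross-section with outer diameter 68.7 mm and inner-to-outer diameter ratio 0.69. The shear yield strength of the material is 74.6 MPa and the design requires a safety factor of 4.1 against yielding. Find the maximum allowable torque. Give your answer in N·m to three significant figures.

T_allow = 896 N·m

τ_allow = 74.6/4.1 = 18.20 MPa.
For a hollow shaft T_allow = τ_allow·πd_o³(1−k⁴)/16 with 1−k⁴ = 0.7733, so πd_o³(1−k⁴)/16 = 49230 mm³.
T_allow = 18.20×49230 = 895800 N·mm = 895.8 N·m.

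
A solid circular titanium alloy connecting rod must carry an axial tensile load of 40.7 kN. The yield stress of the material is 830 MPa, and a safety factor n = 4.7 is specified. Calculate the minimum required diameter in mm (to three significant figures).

Allowable stress σ_allow = 830/4.7 = 176.6 MPa.
Required area A = F/σ_allow = 40700/176.6 = 230.5 mm².
A = πd²/4 → d = √(4A/π) = 17.13 mm.

d = 17.1 mm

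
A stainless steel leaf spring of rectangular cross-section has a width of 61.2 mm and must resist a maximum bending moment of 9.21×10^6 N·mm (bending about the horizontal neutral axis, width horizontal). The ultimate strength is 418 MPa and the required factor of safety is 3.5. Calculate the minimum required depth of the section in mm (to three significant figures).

h = 87.0 mm

σ_allow = 418/3.5 = 119.4 MPa.
For a rectangular section σ = 6M/(bh²), so h² = 6M/(b σ_allow) = 6×9210000/(61.2×119.4) = 7561 mm².
h = 86.95 mm.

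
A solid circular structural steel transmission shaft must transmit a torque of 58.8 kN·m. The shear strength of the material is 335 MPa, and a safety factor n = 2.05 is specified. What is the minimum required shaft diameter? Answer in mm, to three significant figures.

Allowable shear stress τ_allow = 335/2.05 = 163.4 MPa.
For a solid shaft τ = 16T/(πd³), so d³ = 16T/(π τ_allow) = 16×5.8800×10^7/(π×163.4) = 1.833×10^6 mm³.
d = (1.833×10^6)^(1/3) = 122.4 mm.

d = 122 mm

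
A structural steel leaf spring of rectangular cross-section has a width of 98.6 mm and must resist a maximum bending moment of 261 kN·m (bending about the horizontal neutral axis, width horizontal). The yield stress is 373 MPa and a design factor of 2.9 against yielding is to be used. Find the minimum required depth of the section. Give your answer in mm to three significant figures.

σ_allow = 373/2.9 = 128.6 MPa.
For a rectangular section σ = 6M/(bh²), so h² = 6M/(b σ_allow) = 6×2.6100×10^8/(98.6×128.6) = 123500 mm².
h = 351.4 mm.

h = 351 mm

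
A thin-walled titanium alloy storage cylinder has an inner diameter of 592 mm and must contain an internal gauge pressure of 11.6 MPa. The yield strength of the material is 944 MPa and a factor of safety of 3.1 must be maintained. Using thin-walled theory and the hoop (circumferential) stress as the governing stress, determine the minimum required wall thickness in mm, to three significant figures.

σ_allow = 944/3.1 = 304.5 MPa.
Hoop stress σ_h = pD/(2t), so t = pD/(2σ_allow) = 11.6×592/(2×304.5) = 11.28 mm.

t = 11.3 mm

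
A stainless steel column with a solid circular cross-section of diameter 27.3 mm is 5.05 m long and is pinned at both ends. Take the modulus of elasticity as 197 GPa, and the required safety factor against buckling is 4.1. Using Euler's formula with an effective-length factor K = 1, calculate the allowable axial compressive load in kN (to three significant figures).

P_allow = 0.507 kN

I = πd⁴/64 = π×27.3⁴/64 = 27270 mm⁴.
Effective length L_e = KL = 1×5.05 m = 5050 mm.
Euler critical load P_cr = π²EI/L_e² = π²×197000×27270/5050² = 2079 N.
P_allow = P_cr/n = 2079/4.1 = 507.0 N.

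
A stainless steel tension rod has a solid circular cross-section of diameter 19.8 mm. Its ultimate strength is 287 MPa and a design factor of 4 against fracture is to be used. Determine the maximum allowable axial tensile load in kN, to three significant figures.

σ_allow = 287/4 = 71.75 MPa.
A = πd²/4 = π×19.8²/4 = 307.9 mm².
F_allow = σ_allow × A = 71.75×307.9 = 22090 N.

F_allow = 22.1 kN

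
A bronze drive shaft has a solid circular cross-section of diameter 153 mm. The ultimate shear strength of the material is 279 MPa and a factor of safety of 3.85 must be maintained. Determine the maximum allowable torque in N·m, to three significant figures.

τ_allow = 279/3.85 = 72.47 MPa.
For a solid shaft T_allow = τ_allow·πd³/16; πd³/16 = π×153³/16 = 703200 mm³.
T_allow = 72.47×703200 = 5.096×10^7 N·mm = 50960 N·m.

T_allow = 51000 N·m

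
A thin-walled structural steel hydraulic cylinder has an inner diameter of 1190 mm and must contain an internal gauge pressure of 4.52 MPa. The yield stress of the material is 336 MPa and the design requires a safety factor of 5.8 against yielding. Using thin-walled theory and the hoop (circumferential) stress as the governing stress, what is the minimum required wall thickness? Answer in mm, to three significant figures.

σ_allow = 336/5.8 = 57.93 MPa.
Hoop stress σ_h = pD/(2t), so t = pD/(2σ_allow) = 4.52×1190/(2×57.93) = 46.42 mm.

t = 46.4 mm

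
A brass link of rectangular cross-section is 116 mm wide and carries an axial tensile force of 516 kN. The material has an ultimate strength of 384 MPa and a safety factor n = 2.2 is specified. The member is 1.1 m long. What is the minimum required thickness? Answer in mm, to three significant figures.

σ_allow = 384/2.2 = 174.5 MPa.
Required area A = F/σ_allow = 516000/174.5 = 2956 mm².
t = A/w = 2956/116 = 25.48 mm.

t = 25.5 mm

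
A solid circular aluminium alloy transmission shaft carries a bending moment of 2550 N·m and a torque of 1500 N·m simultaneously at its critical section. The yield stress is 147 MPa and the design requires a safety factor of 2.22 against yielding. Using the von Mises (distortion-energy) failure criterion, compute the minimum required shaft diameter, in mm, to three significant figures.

d = 76.1 mm

σ_allow = σ_y/n = 147/2.22 = 66.22 MPa.
For a solid shaft σ_b = 32M/(πd³) and τ = 16T/(πd³), so the von Mises stress is σ' = (16/πd³)·√(4M²+3T²).
√(4M²+3T²) = √(4×(2.550×10^6)² + 3×(1.500×10^6)²) = 5.724×10^6 N·mm.
d³ = 16×5.724×10^6/(π×66.22) = 440200 mm³.
d = 76.07 mm.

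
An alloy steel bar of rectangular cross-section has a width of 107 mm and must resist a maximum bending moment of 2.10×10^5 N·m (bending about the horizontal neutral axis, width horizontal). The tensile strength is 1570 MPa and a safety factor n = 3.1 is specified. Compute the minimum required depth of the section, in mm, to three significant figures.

σ_allow = 1570/3.1 = 506.5 MPa.
For a rectangular section σ = 6M/(bh²), so h² = 6M/(b σ_allow) = 6×2.1000×10^8/(107×506.5) = 23250 mm².
h = 152.5 mm.

h = 152 mm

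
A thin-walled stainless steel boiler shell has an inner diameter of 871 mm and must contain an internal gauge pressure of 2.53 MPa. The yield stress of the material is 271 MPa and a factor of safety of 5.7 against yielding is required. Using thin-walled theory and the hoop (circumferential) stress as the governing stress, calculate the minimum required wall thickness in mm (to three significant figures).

t = 23.2 mm

σ_allow = 271/5.7 = 47.54 MPa.
Hoop stress σ_h = pD/(2t), so t = pD/(2σ_allow) = 2.53×871/(2×47.54) = 23.17 mm.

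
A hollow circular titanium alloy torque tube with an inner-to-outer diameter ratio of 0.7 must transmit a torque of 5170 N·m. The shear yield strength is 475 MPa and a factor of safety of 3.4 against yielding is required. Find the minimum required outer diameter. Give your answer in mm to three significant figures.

d_o = 62.8 mm

τ_allow = 475/3.4 = 139.7 MPa.
For a hollow shaft τ = 16T/[πd_o³(1−k⁴)] with k = 0.7, so 1−k⁴ = 0.7599.
d_o³ = 16T/[π τ_allow (1−k⁴)] = 16×5170000/(π×139.7×0.7599) = 248000 mm³.
d_o = 62.83 mm.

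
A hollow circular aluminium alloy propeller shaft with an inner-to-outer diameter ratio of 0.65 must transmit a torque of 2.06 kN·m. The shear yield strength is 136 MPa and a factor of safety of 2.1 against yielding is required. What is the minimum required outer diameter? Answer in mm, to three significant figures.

τ_allow = 136/2.1 = 64.76 MPa.
For a hollow shaft τ = 16T/[πd_o³(1−k⁴)] with k = 0.65, so 1−k⁴ = 0.8215.
d_o³ = 16T/[π τ_allow (1−k⁴)] = 16×2060000/(π×64.76×0.8215) = 197200 mm³.
d_o = 58.21 mm.

d_o = 58.2 mm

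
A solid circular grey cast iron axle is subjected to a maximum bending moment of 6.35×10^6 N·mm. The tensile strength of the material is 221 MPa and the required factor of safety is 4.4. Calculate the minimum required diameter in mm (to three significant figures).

σ_allow = 221/4.4 = 50.23 MPa.
For a solid circular section σ = 32M/(πd³), so d³ = 32M/(π σ_allow) = 32×6350000/(π×50.23) = 1.288×10^6 mm³.
d = 108.8 mm.

d = 109 mm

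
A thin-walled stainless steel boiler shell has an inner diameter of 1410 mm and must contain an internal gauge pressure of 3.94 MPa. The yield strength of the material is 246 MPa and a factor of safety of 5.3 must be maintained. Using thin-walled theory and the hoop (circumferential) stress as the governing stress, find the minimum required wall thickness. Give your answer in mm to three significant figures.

t = 59.8 mm

σ_allow = 246/5.3 = 46.42 MPa.
Hoop stress σ_h = pD/(2t), so t = pD/(2σ_allow) = 3.94×1410/(2×46.42) = 59.84 mm.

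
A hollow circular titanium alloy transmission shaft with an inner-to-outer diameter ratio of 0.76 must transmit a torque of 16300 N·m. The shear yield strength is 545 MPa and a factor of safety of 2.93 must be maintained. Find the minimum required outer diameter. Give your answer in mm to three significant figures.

d_o = 87.5 mm

τ_allow = 545/2.93 = 186.0 MPa.
For a hollow shaft τ = 16T/[πd_o³(1−k⁴)] with k = 0.76, so 1−k⁴ = 0.6664.
d_o³ = 16T/[π τ_allow (1−k⁴)] = 16×1.6300×10^7/(π×186.0×0.6664) = 669700 mm³.
d_o = 87.49 mm.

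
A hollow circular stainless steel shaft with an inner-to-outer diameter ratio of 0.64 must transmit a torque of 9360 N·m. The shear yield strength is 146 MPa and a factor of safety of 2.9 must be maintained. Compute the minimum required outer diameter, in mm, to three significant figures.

d_o = 104 mm

τ_allow = 146/2.9 = 50.34 MPa.
For a hollow shaft τ = 16T/[πd_o³(1−k⁴)] with k = 0.64, so 1−k⁴ = 0.8322.
d_o³ = 16T/[π τ_allow (1−k⁴)] = 16×9360000/(π×50.34×0.8322) = 1.138×10^6 mm³.
d_o = 104.4 mm.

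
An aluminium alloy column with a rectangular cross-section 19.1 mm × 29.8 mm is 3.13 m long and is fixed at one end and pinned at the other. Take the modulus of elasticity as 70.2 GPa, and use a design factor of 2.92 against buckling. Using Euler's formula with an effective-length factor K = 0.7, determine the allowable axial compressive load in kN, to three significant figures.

P_allow = 0.855 kN

Buckling occurs about the weak axis: I_min = h·b³/12 = 29.8×19.1³/12 = 17300 mm⁴ (b = 19.1 mm is the smaller dimension).
Effective length L_e = KL = 0.7×3.13 m = 2191 mm.
Euler critical load P_cr = π²EI/L_e² = π²×70200×17300/2191² = 2497 N.
P_allow = P_cr/n = 2497/2.92 = 855.3 N.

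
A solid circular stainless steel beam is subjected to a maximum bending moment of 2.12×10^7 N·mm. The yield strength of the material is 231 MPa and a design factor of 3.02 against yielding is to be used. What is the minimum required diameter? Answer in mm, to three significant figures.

σ_allow = 231/3.02 = 76.49 MPa.
For a solid circular section σ = 32M/(πd³), so d³ = 32M/(π σ_allow) = 32×2.1200×10^7/(π×76.49) = 2.823×10^6 mm³.
d = 141.3 mm.

d = 141 mm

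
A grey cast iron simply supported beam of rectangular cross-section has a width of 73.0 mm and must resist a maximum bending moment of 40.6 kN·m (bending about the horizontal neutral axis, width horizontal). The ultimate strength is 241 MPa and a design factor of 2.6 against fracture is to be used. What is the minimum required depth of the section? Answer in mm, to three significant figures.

h = 190 mm

σ_allow = 241/2.6 = 92.69 MPa.
For a rectangular section σ = 6M/(bh²), so h² = 6M/(b σ_allow) = 6×4.0600×10^7/(73.0×92.69) = 36000 mm².
h = 189.7 mm.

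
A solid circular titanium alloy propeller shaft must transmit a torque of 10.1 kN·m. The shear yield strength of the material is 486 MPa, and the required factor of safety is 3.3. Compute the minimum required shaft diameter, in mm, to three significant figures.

d = 70.4 mm

Allowable shear stress τ_allow = 486/3.3 = 147.3 MPa.
For a solid shaft τ = 16T/(πd³), so d³ = 16T/(π τ_allow) = 16×1.0100×10^7/(π×147.3) = 349300 mm³.
d = (349300)^(1/3) = 70.42 mm.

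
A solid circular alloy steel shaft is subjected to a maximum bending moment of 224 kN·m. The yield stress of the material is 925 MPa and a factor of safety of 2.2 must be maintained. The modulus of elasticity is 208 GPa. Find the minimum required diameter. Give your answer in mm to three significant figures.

σ_allow = 925/2.2 = 420.5 MPa.
For a solid circular section σ = 32M/(πd³), so d³ = 32M/(π σ_allow) = 32×2.2400×10^8/(π×420.5) = 5.427×10^6 mm³.
d = 175.7 mm.

d = 176 mm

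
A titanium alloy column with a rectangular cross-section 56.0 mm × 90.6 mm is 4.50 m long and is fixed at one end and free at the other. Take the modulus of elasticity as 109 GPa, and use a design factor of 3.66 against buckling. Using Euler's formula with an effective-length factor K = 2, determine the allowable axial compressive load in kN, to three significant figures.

P_allow = 4.81 kN

Buckling occurs about the weak axis: I_min = h·b³/12 = 90.6×56.0³/12 = 1.326×10^6 mm⁴ (b = 56.0 mm is the smaller dimension).
Effective length L_e = KL = 2×4.50 m = 9000 mm.
Euler critical load P_cr = π²EI/L_e² = π²×109000×1.326×10^6/9000² = 17610 N.
P_allow = P_cr/n = 17610/3.66 = 4811 N.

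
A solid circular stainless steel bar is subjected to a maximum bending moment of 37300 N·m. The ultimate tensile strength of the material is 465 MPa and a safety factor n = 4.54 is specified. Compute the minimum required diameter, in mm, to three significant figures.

d = 155 mm

σ_allow = 465/4.54 = 102.4 MPa.
For a solid circular section σ = 32M/(πd³), so d³ = 32M/(π σ_allow) = 32×3.7300×10^7/(π×102.4) = 3.709×10^6 mm³.
d = 154.8 mm.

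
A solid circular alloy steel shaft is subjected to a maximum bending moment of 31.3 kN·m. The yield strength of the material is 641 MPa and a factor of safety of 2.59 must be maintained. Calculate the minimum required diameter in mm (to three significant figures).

σ_allow = 641/2.59 = 247.5 MPa.
For a solid circular section σ = 32M/(πd³), so d³ = 32M/(π σ_allow) = 32×3.1300×10^7/(π×247.5) = 1.288×10^6 mm³.
d = 108.8 mm.

d = 109 mm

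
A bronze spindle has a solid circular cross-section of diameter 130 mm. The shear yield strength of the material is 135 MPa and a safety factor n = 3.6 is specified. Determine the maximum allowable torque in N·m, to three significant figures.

τ_allow = 135/3.6 = 37.50 MPa.
For a solid shaft T_allow = τ_allow·πd³/16; πd³/16 = π×130³/16 = 431400 mm³.
T_allow = 37.50×431400 = 1.618×10^7 N·mm = 16180 N·m.

T_allow = 16200 N·m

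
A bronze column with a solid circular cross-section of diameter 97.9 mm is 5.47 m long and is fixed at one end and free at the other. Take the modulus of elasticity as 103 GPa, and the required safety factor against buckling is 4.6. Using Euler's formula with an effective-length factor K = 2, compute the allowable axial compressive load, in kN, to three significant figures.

P_allow = 8.33 kN

I = πd⁴/64 = π×97.9⁴/64 = 4.509×10^6 mm⁴.
Effective length L_e = KL = 2×5.47 m = 10940 mm.
Euler critical load P_cr = π²EI/L_e² = π²×103000×4.509×10^6/10940² = 38300 N.
P_allow = P_cr/n = 38300/4.6 = 8326 N.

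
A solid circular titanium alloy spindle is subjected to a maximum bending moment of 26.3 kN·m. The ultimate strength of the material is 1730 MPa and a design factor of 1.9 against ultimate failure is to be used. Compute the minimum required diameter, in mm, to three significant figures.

σ_allow = 1730/1.9 = 910.5 MPa.
For a solid circular section σ = 32M/(πd³), so d³ = 32M/(π σ_allow) = 32×2.6300×10^7/(π×910.5) = 294200 mm³.
d = 66.51 mm.

d = 66.5 mm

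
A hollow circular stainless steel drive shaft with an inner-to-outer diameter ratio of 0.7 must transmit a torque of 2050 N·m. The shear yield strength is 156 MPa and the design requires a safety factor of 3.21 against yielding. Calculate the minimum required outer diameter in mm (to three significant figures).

d_o = 65.6 mm

τ_allow = 156/3.21 = 48.60 MPa.
For a hollow shaft τ = 16T/[πd_o³(1−k⁴)] with k = 0.7, so 1−k⁴ = 0.7599.
d_o³ = 16T/[π τ_allow (1−k⁴)] = 16×2050000/(π×48.60×0.7599) = 282700 mm³.
d_o = 65.63 mm.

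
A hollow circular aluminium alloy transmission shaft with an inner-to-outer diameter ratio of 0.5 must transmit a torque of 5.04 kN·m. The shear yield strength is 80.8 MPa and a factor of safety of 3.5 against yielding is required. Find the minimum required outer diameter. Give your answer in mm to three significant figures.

τ_allow = 80.8/3.5 = 23.09 MPa.
For a hollow shaft τ = 16T/[πd_o³(1−k⁴)] with k = 0.5, so 1−k⁴ = 0.9375.
d_o³ = 16T/[π τ_allow (1−k⁴)] = 16×5040000/(π×23.09×0.9375) = 1.186×10^6 mm³.
d_o = 105.9 mm.

d_o = 106 mm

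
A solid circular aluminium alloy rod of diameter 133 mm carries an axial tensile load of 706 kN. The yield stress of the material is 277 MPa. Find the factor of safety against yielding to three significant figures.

n = 5.45

A = πd²/4 = 13890 mm².
σ = F/A = 706000/13890 = 50.82 MPa.
n = 277/50.82 = 5.451.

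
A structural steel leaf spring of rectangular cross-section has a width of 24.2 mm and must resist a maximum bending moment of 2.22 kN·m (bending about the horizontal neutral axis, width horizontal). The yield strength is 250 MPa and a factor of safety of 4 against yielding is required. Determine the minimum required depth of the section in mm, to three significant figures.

σ_allow = 250/4 = 62.50 MPa.
For a rectangular section σ = 6M/(bh²), so h² = 6M/(b σ_allow) = 6×2220000/(24.2×62.50) = 8807 mm².
h = 93.84 mm.

h = 93.8 mm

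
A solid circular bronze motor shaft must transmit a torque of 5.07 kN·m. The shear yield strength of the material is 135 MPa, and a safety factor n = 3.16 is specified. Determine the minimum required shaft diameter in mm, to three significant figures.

Allowable shear stress τ_allow = 135/3.16 = 42.72 MPa.
For a solid shaft τ = 16T/(πd³), so d³ = 16T/(π τ_allow) = 16×5070000/(π×42.72) = 604400 mm³.
d = (604400)^(1/3) = 84.55 mm.

d = 84.5 mm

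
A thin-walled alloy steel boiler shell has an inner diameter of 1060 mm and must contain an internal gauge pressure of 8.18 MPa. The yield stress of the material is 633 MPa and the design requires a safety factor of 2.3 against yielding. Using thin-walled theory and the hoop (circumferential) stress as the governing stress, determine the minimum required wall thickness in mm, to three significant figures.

σ_allow = 633/2.3 = 275.2 MPa.
Hoop stress σ_h = pD/(2t), so t = pD/(2σ_allow) = 8.18×1060/(2×275.2) = 15.75 mm.

t = 15.8 mm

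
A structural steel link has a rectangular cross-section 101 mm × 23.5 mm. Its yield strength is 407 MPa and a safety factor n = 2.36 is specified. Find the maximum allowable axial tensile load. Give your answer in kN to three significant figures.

σ_allow = 407/2.36 = 172.5 MPa.
A = 101×23.5 = 2374 mm².
F_allow = σ_allow × A = 172.5×2374 = 409300 N.

F_allow = 409 kN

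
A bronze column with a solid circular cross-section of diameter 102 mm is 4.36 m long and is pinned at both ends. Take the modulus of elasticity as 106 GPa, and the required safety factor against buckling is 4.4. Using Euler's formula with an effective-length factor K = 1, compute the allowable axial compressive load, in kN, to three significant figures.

I = πd⁴/64 = π×102⁴/64 = 5.313×10^6 mm⁴.
Effective length L_e = KL = 1×4.36 m = 4360 mm.
Euler critical load P_cr = π²EI/L_e² = π²×106000×5.313×10^6/4360² = 292400 N.
P_allow = P_cr/n = 292400/4.4 = 66460 N.

P_allow = 66.5 kN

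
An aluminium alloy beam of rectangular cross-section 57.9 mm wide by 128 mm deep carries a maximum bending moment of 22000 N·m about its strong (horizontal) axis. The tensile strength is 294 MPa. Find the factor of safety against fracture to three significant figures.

Section modulus S = bh²/6 = 57.9×128²/6 = 158100 mm³.
σ = M/S = 2.2000×10^7/158100 = 139.1 MPa.
n = 294/139.1 = 2.113.

n = 2.11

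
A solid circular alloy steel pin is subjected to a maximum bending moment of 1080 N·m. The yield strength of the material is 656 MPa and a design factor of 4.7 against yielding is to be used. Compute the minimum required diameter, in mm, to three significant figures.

σ_allow = 656/4.7 = 139.6 MPa.
For a solid circular section σ = 32M/(πd³), so d³ = 32M/(π σ_allow) = 32×1080000/(π×139.6) = 78820 mm³.
d = 42.88 mm.

d = 42.9 mm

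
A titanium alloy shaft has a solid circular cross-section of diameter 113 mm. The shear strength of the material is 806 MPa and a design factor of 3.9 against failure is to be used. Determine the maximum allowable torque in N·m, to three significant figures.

T_allow = 58600 N·m

τ_allow = 806/3.9 = 206.7 MPa.
For a solid shaft T_allow = τ_allow·πd³/16; πd³/16 = π×113³/16 = 283300 mm³.
T_allow = 206.7×283300 = 5.855×10^7 N·mm = 58550 N·m.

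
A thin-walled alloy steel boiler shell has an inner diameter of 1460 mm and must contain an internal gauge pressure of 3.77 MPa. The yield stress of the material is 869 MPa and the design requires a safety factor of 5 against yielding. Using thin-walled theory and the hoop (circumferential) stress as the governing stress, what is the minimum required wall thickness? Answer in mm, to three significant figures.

t = 15.8 mm

σ_allow = 869/5 = 173.8 MPa.
Hoop stress σ_h = pD/(2t), so t = pD/(2σ_allow) = 3.77×1460/(2×173.8) = 15.83 mm.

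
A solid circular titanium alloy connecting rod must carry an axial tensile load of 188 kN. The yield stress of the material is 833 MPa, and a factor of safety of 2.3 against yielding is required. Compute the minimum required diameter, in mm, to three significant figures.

d = 25.7 mm

Allowable stress σ_allow = 833/2.3 = 362.2 MPa.
Required area A = F/σ_allow = 188000/362.2 = 519.1 mm².
A = πd²/4 → d = √(4A/π) = 25.71 mm.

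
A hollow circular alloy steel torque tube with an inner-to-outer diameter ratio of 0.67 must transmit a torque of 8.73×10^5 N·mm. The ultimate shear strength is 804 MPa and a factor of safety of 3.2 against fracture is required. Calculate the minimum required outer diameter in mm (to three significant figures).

τ_allow = 804/3.2 = 251.2 MPa.
For a hollow shaft τ = 16T/[πd_o³(1−k⁴)] with k = 0.67, so 1−k⁴ = 0.7985.
d_o³ = 16T/[π τ_allow (1−k⁴)] = 16×873000/(π×251.2×0.7985) = 22160 mm³.
d_o = 28.09 mm.

d_o = 28.1 mm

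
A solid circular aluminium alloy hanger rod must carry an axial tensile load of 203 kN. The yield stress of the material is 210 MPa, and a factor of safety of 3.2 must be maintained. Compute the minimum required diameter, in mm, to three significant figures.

Allowable stress σ_allow = 210/3.2 = 65.62 MPa.
Required area A = F/σ_allow = 203000/65.62 = 3093 mm².
A = πd²/4 → d = √(4A/π) = 62.76 mm.

d = 62.8 mm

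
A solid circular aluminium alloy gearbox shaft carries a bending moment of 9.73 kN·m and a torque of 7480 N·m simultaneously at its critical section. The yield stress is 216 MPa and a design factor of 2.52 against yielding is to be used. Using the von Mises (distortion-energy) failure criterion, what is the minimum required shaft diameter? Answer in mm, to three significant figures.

σ_allow = σ_y/n = 216/2.52 = 85.71 MPa.
For a solid shaft σ_b = 32M/(πd³) and τ = 16T/(πd³), so the von Mises stress is σ' = (16/πd³)·√(4M²+3T²).
√(4M²+3T²) = √(4×(9.730×10^6)² + 3×(7.480×10^6)²) = 2.338×10^7 N·mm.
d³ = 16×2.338×10^7/(π×85.71) = 1.389×10^6 mm³.
d = 111.6 mm.

d = 112 mm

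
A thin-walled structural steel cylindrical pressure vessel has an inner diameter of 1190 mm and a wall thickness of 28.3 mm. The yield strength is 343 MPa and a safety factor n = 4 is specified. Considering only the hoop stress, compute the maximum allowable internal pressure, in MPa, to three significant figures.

σ_allow = 343/4 = 85.75 MPa.
σ_h = pD/(2t) → p_allow = 2σ_allow t/D = 2×85.75×28.3/1190 = 4.079 MPa.

p_allow = 4.08 MPa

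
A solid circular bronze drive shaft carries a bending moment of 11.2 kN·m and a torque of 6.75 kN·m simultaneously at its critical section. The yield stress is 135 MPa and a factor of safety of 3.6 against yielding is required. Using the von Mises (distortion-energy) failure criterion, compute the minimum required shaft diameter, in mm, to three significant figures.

d = 151 mm

σ_allow = σ_y/n = 135/3.6 = 37.50 MPa.
For a solid shaft σ_b = 32M/(πd³) and τ = 16T/(πd³), so the von Mises stress is σ' = (16/πd³)·√(4M²+3T²).
√(4M²+3T²) = √(4×(1.120×10^7)² + 3×(6.750×10^6)²) = 2.527×10^7 N·mm.
d³ = 16×2.527×10^7/(π×37.50) = 3.432×10^6 mm³.
d = 150.8 mm.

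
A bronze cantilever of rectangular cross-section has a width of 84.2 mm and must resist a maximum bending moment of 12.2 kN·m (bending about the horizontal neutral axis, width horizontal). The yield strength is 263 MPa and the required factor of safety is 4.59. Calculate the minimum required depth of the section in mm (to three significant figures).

σ_allow = 263/4.59 = 57.30 MPa.
For a rectangular section σ = 6M/(bh²), so h² = 6M/(b σ_allow) = 6×1.2200×10^7/(84.2×57.30) = 15170 mm².
h = 123.2 mm.

h = 123 mm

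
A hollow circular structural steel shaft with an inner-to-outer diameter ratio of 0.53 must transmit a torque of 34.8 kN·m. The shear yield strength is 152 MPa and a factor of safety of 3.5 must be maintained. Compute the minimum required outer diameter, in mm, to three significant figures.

τ_allow = 152/3.5 = 43.43 MPa.
For a hollow shaft τ = 16T/[πd_o³(1−k⁴)] with k = 0.53, so 1−k⁴ = 0.9211.
d_o³ = 16T/[π τ_allow (1−k⁴)] = 16×3.4800×10^7/(π×43.43×0.9211) = 4.431×10^6 mm³.
d_o = 164.2 mm.

d_o = 164 mm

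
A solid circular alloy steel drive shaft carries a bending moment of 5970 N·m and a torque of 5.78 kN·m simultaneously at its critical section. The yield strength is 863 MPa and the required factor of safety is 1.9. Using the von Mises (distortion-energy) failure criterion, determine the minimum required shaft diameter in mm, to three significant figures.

σ_allow = σ_y/n = 863/1.9 = 454.2 MPa.
For a solid shaft σ_b = 32M/(πd³) and τ = 16T/(πd³), so the von Mises stress is σ' = (16/πd³)·√(4M²+3T²).
√(4M²+3T²) = √(4×(5.970×10^6)² + 3×(5.780×10^6)²) = 1.558×10^7 N·mm.
d³ = 16×1.558×10^7/(π×454.2) = 174700 mm³.
d = 55.90 mm.

d = 55.9 mm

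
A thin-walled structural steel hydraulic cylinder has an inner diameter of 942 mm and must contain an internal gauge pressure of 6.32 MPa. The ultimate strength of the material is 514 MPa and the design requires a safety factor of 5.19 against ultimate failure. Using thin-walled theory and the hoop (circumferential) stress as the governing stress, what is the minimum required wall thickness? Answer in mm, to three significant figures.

σ_allow = 514/5.19 = 99.04 MPa.
Hoop stress σ_h = pD/(2t), so t = pD/(2σ_allow) = 6.32×942/(2×99.04) = 30.06 mm.

t = 30.1 mm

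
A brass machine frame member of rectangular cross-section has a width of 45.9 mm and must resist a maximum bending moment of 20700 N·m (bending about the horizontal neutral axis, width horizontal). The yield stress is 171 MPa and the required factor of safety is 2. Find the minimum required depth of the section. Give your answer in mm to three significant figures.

σ_allow = 171/2 = 85.50 MPa.
For a rectangular section σ = 6M/(bh²), so h² = 6M/(b σ_allow) = 6×2.0700×10^7/(45.9×85.50) = 31650 mm².
h = 177.9 mm.

h = 178 mm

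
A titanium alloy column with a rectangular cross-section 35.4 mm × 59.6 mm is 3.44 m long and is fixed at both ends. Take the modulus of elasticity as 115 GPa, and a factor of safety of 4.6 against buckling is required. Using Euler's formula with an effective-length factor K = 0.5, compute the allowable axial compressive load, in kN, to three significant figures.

P_allow = 18.4 kN

Buckling occurs about the weak axis: I_min = h·b³/12 = 59.6×35.4³/12 = 220300 mm⁴ (b = 35.4 mm is the smaller dimension).
Effective length L_e = KL = 0.5×3.44 m = 1720 mm.
Euler critical load P_cr = π²EI/L_e² = π²×115000×220300/1720² = 84530 N.
P_allow = P_cr/n = 84530/4.6 = 18380 N.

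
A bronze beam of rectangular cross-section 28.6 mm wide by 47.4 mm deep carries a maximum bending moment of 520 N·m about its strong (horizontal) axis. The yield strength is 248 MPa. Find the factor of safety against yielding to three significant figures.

Section modulus S = bh²/6 = 28.6×47.4²/6 = 10710 mm³.
σ = M/S = 520000/10710 = 48.55 MPa.
n = 248/48.55 = 5.108.

n = 5.11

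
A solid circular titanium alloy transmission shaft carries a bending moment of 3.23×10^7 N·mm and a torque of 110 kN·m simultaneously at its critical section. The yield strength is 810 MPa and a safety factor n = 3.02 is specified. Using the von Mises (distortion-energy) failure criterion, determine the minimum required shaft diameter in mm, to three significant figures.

σ_allow = σ_y/n = 810/3.02 = 268.2 MPa.
For a solid shaft σ_b = 32M/(πd³) and τ = 16T/(πd³), so the von Mises stress is σ' = (16/πd³)·√(4M²+3T²).
√(4M²+3T²) = √(4×(3.230×10^7)² + 3×(1.100×10^8)²) = 2.012×10^8 N·mm.
d³ = 16×2.012×10^8/(π×268.2) = 3.820×10^6 mm³.
d = 156.3 mm.

d = 156 mm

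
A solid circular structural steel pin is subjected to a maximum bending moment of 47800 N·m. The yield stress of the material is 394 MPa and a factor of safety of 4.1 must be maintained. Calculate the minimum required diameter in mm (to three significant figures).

σ_allow = 394/4.1 = 96.10 MPa.
For a solid circular section σ = 32M/(πd³), so d³ = 32M/(π σ_allow) = 32×4.7800×10^7/(π×96.10) = 5.067×10^6 mm³.
d = 171.8 mm.

d = 172 mm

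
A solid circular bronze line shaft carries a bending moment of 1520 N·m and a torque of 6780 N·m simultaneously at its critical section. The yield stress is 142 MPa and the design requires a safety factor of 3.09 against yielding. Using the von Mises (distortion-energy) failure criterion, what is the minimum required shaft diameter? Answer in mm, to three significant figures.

σ_allow = σ_y/n = 142/3.09 = 45.95 MPa.
For a solid shaft σ_b = 32M/(πd³) and τ = 16T/(πd³), so the von Mises stress is σ' = (16/πd³)·√(4M²+3T²).
√(4M²+3T²) = √(4×(1.520×10^6)² + 3×(6.780×10^6)²) = 1.213×10^7 N·mm.
d³ = 16×1.213×10^7/(π×45.95) = 1.344×10^6 mm³.
d = 110.4 mm.

d = 110 mm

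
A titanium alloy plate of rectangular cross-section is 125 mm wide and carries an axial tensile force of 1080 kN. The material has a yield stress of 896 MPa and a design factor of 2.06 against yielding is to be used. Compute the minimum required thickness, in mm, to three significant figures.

σ_allow = 896/2.06 = 435.0 MPa.
Required area A = F/σ_allow = 1080000/435.0 = 2483 mm².
t = A/w = 2483/125 = 19.86 mm.

t = 19.9 mm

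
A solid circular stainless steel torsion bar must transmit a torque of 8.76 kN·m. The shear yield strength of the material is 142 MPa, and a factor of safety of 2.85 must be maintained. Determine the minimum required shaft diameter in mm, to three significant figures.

d = 96.4 mm

Allowable shear stress τ_allow = 142/2.85 = 49.82 MPa.
For a solid shaft τ = 16T/(πd³), so d³ = 16T/(π τ_allow) = 16×8760000/(π×49.82) = 895400 mm³.
d = (895400)^(1/3) = 96.39 mm.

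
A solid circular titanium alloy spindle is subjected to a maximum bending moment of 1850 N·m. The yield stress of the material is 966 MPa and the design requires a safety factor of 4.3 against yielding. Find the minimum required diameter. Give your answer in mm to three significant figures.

d = 43.8 mm

σ_allow = 966/4.3 = 224.7 MPa.
For a solid circular section σ = 32M/(πd³), so d³ = 32M/(π σ_allow) = 32×1850000/(π×224.7) = 83880 mm³.
d = 43.77 mm.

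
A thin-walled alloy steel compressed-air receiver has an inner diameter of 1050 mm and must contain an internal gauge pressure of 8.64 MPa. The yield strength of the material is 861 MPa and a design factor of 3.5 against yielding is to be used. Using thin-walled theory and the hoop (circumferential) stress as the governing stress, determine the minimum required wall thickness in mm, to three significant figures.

σ_allow = 861/3.5 = 246.0 MPa.
Hoop stress σ_h = pD/(2t), so t = pD/(2σ_allow) = 8.64×1050/(2×246.0) = 18.44 mm.

t = 18.4 mm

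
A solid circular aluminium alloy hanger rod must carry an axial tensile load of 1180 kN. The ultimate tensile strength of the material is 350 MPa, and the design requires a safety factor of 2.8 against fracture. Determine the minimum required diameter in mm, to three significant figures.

d = 110 mm

Allowable stress σ_allow = 350/2.8 = 125.0 MPa.
Required area A = F/σ_allow = 1180000/125.0 = 9440 mm².
A = πd²/4 → d = √(4A/π) = 109.6 mm.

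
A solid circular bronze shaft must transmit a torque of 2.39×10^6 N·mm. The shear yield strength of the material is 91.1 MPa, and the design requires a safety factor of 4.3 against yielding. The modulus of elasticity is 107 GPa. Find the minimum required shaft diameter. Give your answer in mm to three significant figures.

d = 83.1 mm

Allowable shear stress τ_allow = 91.1/4.3 = 21.19 MPa.
For a solid shaft τ = 16T/(πd³), so d³ = 16T/(π τ_allow) = 16×2390000/(π×21.19) = 574500 mm³.
d = (574500)^(1/3) = 83.13 mm.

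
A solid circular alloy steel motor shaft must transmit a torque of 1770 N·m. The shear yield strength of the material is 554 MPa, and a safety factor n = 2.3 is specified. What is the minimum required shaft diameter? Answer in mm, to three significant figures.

Allowable shear stress τ_allow = 554/2.3 = 240.9 MPa.
For a solid shaft τ = 16T/(πd³), so d³ = 16T/(π τ_allow) = 16×1770000/(π×240.9) = 37420 mm³.
d = (37420)^(1/3) = 33.45 mm.

d = 33.4 mm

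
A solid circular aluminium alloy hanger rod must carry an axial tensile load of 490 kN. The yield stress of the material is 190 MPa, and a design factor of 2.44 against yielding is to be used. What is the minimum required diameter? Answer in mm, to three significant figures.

d = 89.5 mm

Allowable stress σ_allow = 190/2.44 = 77.87 MPa.
Required area A = F/σ_allow = 490000/77.87 = 6293 mm².
A = πd²/4 → d = √(4A/π) = 89.51 mm.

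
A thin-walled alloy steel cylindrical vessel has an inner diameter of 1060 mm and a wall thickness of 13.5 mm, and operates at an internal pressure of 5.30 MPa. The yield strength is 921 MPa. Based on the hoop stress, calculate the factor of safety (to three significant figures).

σ_h = pD/(2t) = 5.30×1060/(2×13.5) = 208.1 MPa.
n = 921/208.1 = 4.426.

n = 4.43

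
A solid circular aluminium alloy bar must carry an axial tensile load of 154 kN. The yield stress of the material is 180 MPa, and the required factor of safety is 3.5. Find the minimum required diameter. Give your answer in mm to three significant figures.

Allowable stress σ_allow = 180/3.5 = 51.43 MPa.
Required area A = F/σ_allow = 154000/51.43 = 2994 mm².
A = πd²/4 → d = √(4A/π) = 61.75 mm.

d = 61.7 mm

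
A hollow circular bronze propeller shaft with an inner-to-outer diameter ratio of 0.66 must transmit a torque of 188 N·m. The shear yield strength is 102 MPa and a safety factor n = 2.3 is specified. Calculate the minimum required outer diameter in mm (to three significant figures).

d_o = 29.9 mm

τ_allow = 102/2.3 = 44.35 MPa.
For a hollow shaft τ = 16T/[πd_o³(1−k⁴)] with k = 0.66, so 1−k⁴ = 0.8103.
d_o³ = 16T/[π τ_allow (1−k⁴)] = 16×188000/(π×44.35×0.8103) = 26650 mm³.
d_o = 29.87 mm.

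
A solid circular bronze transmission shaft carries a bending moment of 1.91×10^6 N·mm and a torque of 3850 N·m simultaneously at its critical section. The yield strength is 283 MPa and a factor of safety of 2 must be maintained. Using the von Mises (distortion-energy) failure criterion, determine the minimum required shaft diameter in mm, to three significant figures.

σ_allow = σ_y/n = 283/2 = 141.5 MPa.
For a solid shaft σ_b = 32M/(πd³) and τ = 16T/(πd³), so the von Mises stress is σ' = (16/πd³)·√(4M²+3T²).
√(4M²+3T²) = √(4×(1.910×10^6)² + 3×(3.850×10^6)²) = 7.685×10^6 N·mm.
d³ = 16×7.685×10^6/(π×141.5) = 276600 mm³.
d = 65.16 mm.

d = 65.2 mm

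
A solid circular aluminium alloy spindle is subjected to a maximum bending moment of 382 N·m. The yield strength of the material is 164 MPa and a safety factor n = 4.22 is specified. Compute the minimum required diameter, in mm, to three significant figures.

σ_allow = 164/4.22 = 38.86 MPa.
For a solid circular section σ = 32M/(πd³), so d³ = 32M/(π σ_allow) = 32×382000/(π×38.86) = 100100 mm³.
d = 46.43 mm.

d = 46.4 mm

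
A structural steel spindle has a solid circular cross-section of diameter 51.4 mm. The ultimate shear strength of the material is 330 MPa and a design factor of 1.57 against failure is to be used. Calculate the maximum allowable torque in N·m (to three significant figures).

τ_allow = 330/1.57 = 210.2 MPa.
For a solid shaft T_allow = τ_allow·πd³/16; πd³/16 = π×51.4³/16 = 26660 mm³.
T_allow = 210.2×26660 = 5.604×10^6 N·mm = 5604 N·m.

T_allow = 5600 N·m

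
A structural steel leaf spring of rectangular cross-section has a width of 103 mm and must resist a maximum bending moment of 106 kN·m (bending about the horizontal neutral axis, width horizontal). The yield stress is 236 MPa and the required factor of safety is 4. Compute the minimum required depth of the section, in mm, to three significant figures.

σ_allow = 236/4 = 59.00 MPa.
For a rectangular section σ = 6M/(bh²), so h² = 6M/(b σ_allow) = 6×1.0600×10^8/(103×59.00) = 104700 mm².
h = 323.5 mm.

h = 324 mm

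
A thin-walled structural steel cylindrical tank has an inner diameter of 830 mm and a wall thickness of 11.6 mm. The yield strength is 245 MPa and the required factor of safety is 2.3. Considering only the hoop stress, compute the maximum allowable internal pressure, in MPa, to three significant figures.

σ_allow = 245/2.3 = 106.5 MPa.
σ_h = pD/(2t) → p_allow = 2σ_allow t/D = 2×106.5×11.6/830 = 2.977 MPa.

p_allow = 2.98 MPa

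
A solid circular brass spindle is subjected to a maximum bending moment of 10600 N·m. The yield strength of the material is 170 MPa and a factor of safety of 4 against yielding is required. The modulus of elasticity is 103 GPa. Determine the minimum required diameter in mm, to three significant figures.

σ_allow = 170/4 = 42.50 MPa.
For a solid circular section σ = 32M/(πd³), so d³ = 32M/(π σ_allow) = 32×1.0600×10^7/(π×42.50) = 2.540×10^6 mm³.
d = 136.4 mm.

d = 136 mm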